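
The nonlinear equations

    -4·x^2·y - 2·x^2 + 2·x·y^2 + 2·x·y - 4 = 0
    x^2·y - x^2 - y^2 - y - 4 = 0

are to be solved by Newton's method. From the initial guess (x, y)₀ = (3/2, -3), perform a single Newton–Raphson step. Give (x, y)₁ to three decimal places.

At (3/2, -3): F = (36.500, -19.000).
Jacobian J = [[-8·x·y - 4·x + 2·y^2 + 2·y, -4·x^2 + 4·x·y + 2·x], [2·x·y - 2·x, x^2 - 2·y - 1]].
At the point, J = [[42.000, -24.000], [-12.000, 7.250]] (det J = 16.500).
Solving J·Δ = −F gives Δ = (11.598, 21.818).
Then the next iterate is (x, y)₁ = (13.098, 18.818).

(13.098, 18.818)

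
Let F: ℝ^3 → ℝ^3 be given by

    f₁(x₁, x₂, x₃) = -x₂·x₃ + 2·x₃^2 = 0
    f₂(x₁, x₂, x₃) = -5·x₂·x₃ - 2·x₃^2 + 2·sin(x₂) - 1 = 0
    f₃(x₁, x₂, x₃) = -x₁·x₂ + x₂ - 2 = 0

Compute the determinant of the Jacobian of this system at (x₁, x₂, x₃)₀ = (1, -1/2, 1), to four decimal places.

8.0509

J = [[0, -x₃, -x₂ + 4·x₃], [0, -5·x₃ + 2·cos(x₂), -5·x₂ - 4·x₃], [-x₂, -x₁ + 1, 0]].
At the point, J = [[0.0000, -1.0000, 4.5000], [0.0000, -3.244835, -1.5000], [0.5000, 0.0000, 0.0000]].
det J = 8.0509.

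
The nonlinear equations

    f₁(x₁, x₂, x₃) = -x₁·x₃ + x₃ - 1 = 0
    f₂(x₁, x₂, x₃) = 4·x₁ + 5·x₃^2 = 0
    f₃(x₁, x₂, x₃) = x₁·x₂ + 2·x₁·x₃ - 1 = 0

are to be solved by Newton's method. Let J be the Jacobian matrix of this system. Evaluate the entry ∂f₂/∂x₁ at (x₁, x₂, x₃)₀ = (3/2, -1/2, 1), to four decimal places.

4.0000

∂f₂/∂x₁ = 4.
At (3/2, -1/2, 1) this is 4.0000.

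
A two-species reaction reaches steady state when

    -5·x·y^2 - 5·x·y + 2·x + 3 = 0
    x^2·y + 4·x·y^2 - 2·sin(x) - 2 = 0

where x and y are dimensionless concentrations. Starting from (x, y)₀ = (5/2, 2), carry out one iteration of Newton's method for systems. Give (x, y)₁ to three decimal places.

(2.540, 0.910)

At (5/2, 2): F = (-67.000, 49.30306).
Jacobian J = [[-5·y^2 - 5·y + 2, -10·x·y - 5·x], [2·x·y + 4·y^2 - 2·cos(x), x^2 + 8·x·y]].
At the point, J = [[-28.000, -62.500], [27.60229, 46.250]] (det J = 430.14295).
Solving J·Δ = −F gives Δ = (0.040, -1.090).
Then the next iterate is (x, y)₁ = (2.540, 0.910).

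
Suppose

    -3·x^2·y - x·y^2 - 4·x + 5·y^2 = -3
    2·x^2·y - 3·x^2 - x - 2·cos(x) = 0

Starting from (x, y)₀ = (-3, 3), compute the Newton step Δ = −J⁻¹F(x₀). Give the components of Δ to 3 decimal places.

(0.493, -1.248)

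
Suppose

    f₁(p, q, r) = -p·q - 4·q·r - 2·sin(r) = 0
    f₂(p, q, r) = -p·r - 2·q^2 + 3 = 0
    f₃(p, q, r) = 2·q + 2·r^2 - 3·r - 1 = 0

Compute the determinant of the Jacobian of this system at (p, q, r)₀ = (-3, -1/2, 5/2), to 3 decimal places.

J = [[-q, -p - 4·r, -4·q - 2·cos(r)], [-r, -4·q, -p], [0, 2, 4·r - 3]].
At the point, J = [[0.500, -7.000, 3.60229], [-2.500, 2.000, 3.000], [0.000, 2.000, 7.000]].
det J = -136.511.

-136.511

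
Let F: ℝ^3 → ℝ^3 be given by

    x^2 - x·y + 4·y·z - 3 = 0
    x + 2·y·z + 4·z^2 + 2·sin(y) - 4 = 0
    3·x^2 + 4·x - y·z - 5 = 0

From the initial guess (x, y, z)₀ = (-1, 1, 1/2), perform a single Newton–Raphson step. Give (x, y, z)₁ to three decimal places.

(-3.998, -6.980, 3.986)

At (-1, 1, 1/2): F = (1.000, -1.31706, -6.500).
Jacobian J = [[2·x - y, -x + 4·z, 4·y], [1, 2·z + 2·cos(y), 2·y + 8·z], [6·x + 4, -z, -y]].
At the point, J = [[-3.000, 3.000, 4.000], [1.000, 2.08060, 6.000], [-2.000, -0.500, -1.000]] (det J = -21.11335).
Solving J·Δ = −F gives Δ = (-2.998, -7.980, 3.486).
Then the next iterate is (x, y, z)₁ = (-3.998, -6.980, 3.986).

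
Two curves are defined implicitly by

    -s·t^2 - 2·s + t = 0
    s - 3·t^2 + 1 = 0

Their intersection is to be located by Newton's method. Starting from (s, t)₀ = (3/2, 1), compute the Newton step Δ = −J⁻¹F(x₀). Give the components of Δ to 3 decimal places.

At (3/2, 1): F = (-3.500, -0.500).
Jacobian J = [[-t^2 - 2, -2·s·t + 1], [1, -6·t]].
At the point, J = [[-3.000, -2.000], [1.000, -6.000]] (det J = 20.000).
Solving J·Δ = −F gives Δ = (-1.000, -0.250).

(-1.000, -0.250)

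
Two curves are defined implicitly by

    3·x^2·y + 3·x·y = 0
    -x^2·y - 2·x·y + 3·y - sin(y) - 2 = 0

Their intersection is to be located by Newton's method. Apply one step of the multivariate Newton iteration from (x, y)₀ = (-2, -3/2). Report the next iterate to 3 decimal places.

(-2.116, 0.260)

At (-2, -3/2): F = (-9.000, -5.50251).
Jacobian J = [[6·x·y + 3·y, 3·x^2 + 3·x], [-2·x·y - 2·y, -x^2 - 2·x - cos(y) + 3]].
At the point, J = [[13.500, 6.000], [-3.000, 2.92926]] (det J = 57.54505).
Solving J·Δ = −F gives Δ = (-0.116, 1.760).
Then the next iterate is (x, y)₁ = (-2.116, 0.260).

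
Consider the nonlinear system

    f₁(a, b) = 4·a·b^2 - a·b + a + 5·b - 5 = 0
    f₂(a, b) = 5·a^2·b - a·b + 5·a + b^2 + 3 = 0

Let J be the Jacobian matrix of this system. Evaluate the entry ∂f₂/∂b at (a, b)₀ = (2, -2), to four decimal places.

∂f₂/∂b = 5·a^2 - a + 2·b.
At (2, -2) this is 14.0000.

14.0000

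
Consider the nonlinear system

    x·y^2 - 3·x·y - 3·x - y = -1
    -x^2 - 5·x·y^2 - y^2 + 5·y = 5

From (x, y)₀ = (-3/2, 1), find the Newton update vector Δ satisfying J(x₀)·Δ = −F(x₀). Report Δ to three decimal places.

(1.493, -0.070)

At (-3/2, 1): F = (7.500, 4.250).
Jacobian J = [[y^2 - 3·y - 3, 2·x·y - 3·x - 1], [-2·x - 5·y^2, -10·x·y - 2·y + 5]].
At the point, J = [[-5.000, 0.500], [-2.000, 18.000]] (det J = -89.000).
Solving J·Δ = −F gives Δ = (1.493, -0.070).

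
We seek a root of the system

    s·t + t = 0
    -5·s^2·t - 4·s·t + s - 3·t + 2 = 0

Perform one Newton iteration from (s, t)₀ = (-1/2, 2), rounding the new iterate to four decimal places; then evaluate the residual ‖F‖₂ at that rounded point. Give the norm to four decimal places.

At (-1/2, 2): F = (1.0000, -3.0000).
Jacobian J = [[t, s + 1], [-10·s·t - 4·t + 1, -5·s^2 - 4·s - 3]].
At the point, J = [[2.0000, 0.5000], [3.0000, -2.2500]] (det J = -6.0000).
Solving J·Δ = −F gives Δ = (-0.1250, -1.5000).
Then the next iterate is (s, t)₁ = (-0.6250, 0.5000).
Re-evaluating at (-0.6250, 0.5000): F = (0.1875, 0.148438), so ‖F‖₂ = 0.2391.

0.2391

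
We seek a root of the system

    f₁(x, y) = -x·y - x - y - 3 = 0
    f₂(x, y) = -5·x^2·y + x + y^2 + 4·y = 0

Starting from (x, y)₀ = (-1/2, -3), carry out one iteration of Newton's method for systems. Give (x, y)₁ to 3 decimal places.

(-0.250, -4.000)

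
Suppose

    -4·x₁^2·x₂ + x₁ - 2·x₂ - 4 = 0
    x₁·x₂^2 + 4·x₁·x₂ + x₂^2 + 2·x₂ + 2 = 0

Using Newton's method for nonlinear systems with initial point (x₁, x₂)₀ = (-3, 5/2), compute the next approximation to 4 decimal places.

(-1.8531, 1.6568)

At (-3, 5/2): F = (-102.0000, -35.5000).
Jacobian J = [[-8·x₁·x₂ + 1, -4·x₁^2 - 2], [x₂^2 + 4·x₂, 2·x₁·x₂ + 4·x₁ + 2·x₂ + 2]].
At the point, J = [[61.0000, -38.0000], [16.2500, -20.0000]] (det J = -602.5000).
Solving J·Δ = −F gives Δ = (1.1469, -0.8432).
Then the next iterate is (x₁, x₂)₁ = (-1.8531, 1.6568).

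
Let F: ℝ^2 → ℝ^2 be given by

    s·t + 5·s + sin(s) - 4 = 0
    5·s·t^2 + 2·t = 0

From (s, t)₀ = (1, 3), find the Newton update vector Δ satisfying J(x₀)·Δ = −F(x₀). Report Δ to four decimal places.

At (1, 3): F = (4.841471, 51.0000).
Jacobian J = [[t + cos(s) + 5, s], [5·t^2, 10·s·t + 2]].
At the point, J = [[8.540302, 1.0000], [45.0000, 32.0000]] (det J = 228.289674).
Solving J·Δ = −F gives Δ = (-0.4552, -0.9536).

(-0.4552, -0.9536)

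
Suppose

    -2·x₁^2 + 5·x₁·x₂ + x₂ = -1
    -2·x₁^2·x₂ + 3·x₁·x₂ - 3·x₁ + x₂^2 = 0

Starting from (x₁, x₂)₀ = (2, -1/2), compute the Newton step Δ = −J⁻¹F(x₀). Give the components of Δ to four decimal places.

(-2.4257, -1.1791)

At (2, -1/2): F = (-12.5000, -4.7500).
Jacobian J = [[-4·x₁ + 5·x₂, 5·x₁ + 1], [-4·x₁·x₂ + 3·x₂ - 3, -2·x₁^2 + 3·x₁ + 2·x₂]].
At the point, J = [[-10.5000, 11.0000], [-0.5000, -3.0000]] (det J = 37.0000).
Solving J·Δ = −F gives Δ = (-2.4257, -1.1791).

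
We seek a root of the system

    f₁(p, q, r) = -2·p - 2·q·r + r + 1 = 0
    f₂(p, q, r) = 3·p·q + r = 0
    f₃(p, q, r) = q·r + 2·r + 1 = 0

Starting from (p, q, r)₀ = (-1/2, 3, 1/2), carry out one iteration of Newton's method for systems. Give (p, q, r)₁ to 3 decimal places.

At (-1/2, 3, 1/2): F = (-0.500, -4.000, 3.500).
Jacobian J = [[-2, -2·r, -2·q + 1], [3·q, 3·p, 1], [0, r, q + 2]].
At the point, J = [[-2.000, -1.000, -5.000], [9.000, -1.500, 1.000], [0.000, 0.500, 5.000]] (det J = 38.500).
Solving J·Δ = −F gives Δ = (0.929, 2.286, -0.929).
Then the next iterate is (p, q, r)₁ = (0.429, 5.286, -0.429).

(0.429, 5.286, -0.429)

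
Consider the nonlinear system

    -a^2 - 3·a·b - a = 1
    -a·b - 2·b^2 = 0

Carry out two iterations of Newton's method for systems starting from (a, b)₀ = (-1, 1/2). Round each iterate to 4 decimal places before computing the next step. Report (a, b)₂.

(-0.7321, 0.3661)

At (-1, 1/2): F = (0.5000, 0.0000).
Jacobian J = [[-2·a - 3·b - 1, -3·a], [-b, -a - 4·b]].
At the point, J = [[-0.5000, 3.0000], [-0.5000, -1.0000]] (det J = 2.0000).
Solving J·Δ = −F gives Δ = (0.2500, -0.1250).
Then the next iterate is (a, b)₁ = (-0.7500, 0.3750).
Round to (-0.7500, 0.3750) and repeat: F = (0.031250, 0.0000), J = [[-0.6250, 2.2500], [-0.3750, -0.7500]].
Δ = (0.0179, -0.0089), so (a, b)₂ = (-0.7321, 0.3661).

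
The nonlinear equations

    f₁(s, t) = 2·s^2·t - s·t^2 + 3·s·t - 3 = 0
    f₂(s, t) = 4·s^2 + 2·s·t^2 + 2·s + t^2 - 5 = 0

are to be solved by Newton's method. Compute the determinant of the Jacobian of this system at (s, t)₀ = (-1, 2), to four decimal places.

18.0000

J = [[4·s·t - t^2 + 3·t, 2·s^2 - 2·s·t + 3·s], [8·s + 2·t^2 + 2, 4·s·t + 2·t]].
At the point, J = [[-6.0000, 3.0000], [2.0000, -4.0000]].
det J = 18.0000.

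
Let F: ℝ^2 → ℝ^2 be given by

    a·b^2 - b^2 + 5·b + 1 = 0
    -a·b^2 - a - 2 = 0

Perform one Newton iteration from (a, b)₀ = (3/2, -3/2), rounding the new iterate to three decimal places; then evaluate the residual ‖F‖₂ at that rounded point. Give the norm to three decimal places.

3.695

At (3/2, -3/2): F = (-5.375, -6.875).
Jacobian J = [[b^2, 2·a·b - 2·b + 5], [-b^2 - 1, -2·a·b]].
At the point, J = [[2.250, 3.500], [-3.250, 4.500]] (det J = 21.500).
Solving J·Δ = −F gives Δ = (0.006, 1.532).
Then the next iterate is (a, b)₁ = (1.506, 0.032).
Re-evaluating at (1.506, 0.032): F = (1.16052, -3.50754), so ‖F‖₂ = 3.695.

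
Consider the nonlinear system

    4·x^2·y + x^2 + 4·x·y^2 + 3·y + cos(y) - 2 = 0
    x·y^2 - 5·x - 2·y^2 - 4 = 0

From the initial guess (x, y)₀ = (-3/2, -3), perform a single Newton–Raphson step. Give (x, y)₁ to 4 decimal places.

At (-3/2, -3): F = (-90.739992, -28.0000).
Jacobian J = [[8·x·y + 2·x + 4·y^2, 4·x^2 + 8·x·y - sin(y) + 3], [y^2 - 5, 2·x·y - 4·y]].
At the point, J = [[69.0000, 48.141120], [4.0000, 21.0000]] (det J = 1256.435520).
Solving J·Δ = −F gives Δ = (0.4438, 1.2488).
Then the next iterate is (x, y)₁ = (-1.0562, -1.7512).

(-1.0562, -1.7512)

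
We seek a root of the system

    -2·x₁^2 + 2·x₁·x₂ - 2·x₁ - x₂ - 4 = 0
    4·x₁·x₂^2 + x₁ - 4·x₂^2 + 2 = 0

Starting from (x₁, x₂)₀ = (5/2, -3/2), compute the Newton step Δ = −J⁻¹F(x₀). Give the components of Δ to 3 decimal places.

At (5/2, -3/2): F = (-27.500, 18.000).
Jacobian J = [[-4·x₁ + 2·x₂ - 2, 2·x₁ - 1], [4·x₂^2 + 1, 8·x₁·x₂ - 8·x₂]].
At the point, J = [[-15.000, 4.000], [10.000, -18.000]] (det J = 230.000).
Solving J·Δ = −F gives Δ = (-1.839, -0.022).

(-1.839, -0.022)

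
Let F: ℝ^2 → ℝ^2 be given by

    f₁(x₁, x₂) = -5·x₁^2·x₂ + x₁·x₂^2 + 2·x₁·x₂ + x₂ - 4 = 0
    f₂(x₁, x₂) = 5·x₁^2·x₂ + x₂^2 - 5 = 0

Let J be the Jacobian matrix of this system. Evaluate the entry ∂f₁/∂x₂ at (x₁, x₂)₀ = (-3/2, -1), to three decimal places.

-10.250

∂f₁/∂x₂ = -5·x₁^2 + 2·x₁·x₂ + 2·x₁ + 1.
At (-3/2, -1) this is -10.250.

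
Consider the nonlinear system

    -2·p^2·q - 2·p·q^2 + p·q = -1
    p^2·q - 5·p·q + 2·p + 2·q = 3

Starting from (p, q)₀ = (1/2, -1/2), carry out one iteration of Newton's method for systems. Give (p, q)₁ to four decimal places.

(0.9219, -1.2500)

At (1/2, -1/2): F = (0.7500, -1.8750).
Jacobian J = [[-4·p·q - 2·q^2 + q, -2·p^2 - 4·p·q + p], [2·p·q - 5·q + 2, p^2 - 5·p + 2]].
At the point, J = [[0.0000, 1.0000], [4.0000, -0.2500]] (det J = -4.0000).
Solving J·Δ = −F gives Δ = (0.4219, -0.7500).
Then the next iterate is (p, q)₁ = (0.9219, -1.2500).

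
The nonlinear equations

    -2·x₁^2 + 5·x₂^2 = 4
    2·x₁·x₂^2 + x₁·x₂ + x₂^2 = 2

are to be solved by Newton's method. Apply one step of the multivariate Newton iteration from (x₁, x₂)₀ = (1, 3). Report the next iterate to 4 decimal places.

(0.8598, 1.6813)

At (1, 3): F = (39.0000, 28.0000).
Jacobian J = [[-4·x₁, 10·x₂], [2·x₂^2 + x₂, 4·x₁·x₂ + x₁ + 2·x₂]].
At the point, J = [[-4.0000, 30.0000], [21.0000, 19.0000]] (det J = -706.0000).
Solving J·Δ = −F gives Δ = (-0.1402, -1.3187).
Then the next iterate is (x₁, x₂)₁ = (0.8598, 1.6813).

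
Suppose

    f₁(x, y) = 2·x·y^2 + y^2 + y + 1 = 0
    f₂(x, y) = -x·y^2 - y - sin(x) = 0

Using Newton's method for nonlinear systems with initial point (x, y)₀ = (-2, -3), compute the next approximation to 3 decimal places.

At (-2, -3): F = (-29.000, 21.90930).
Jacobian J = [[2·y^2, 4·x·y + 2·y + 1], [-y^2 - cos(x), -2·x·y - 1]].
At the point, J = [[18.000, 19.000], [-8.58385, -13.000]] (det J = -70.90679).
Solving J·Δ = −F gives Δ = (-0.554, 2.051).
Then the next iterate is (x, y)₁ = (-2.554, -0.949).

(-2.554, -0.949)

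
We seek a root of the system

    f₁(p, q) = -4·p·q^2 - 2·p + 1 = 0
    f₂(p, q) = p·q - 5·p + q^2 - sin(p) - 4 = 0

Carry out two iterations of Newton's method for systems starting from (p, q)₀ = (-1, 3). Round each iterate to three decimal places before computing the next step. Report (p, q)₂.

At (-1, 3): F = (39.000, 7.84147).
Jacobian J = [[-4·q^2 - 2, -8·p·q], [q - cos(p) - 5, p + 2·q]].
At the point, J = [[-38.000, 24.000], [-2.54030, 5.000]] (det J = -129.03274).
Solving J·Δ = −F gives Δ = (0.053, -1.542).
Then the next iterate is (p, q)₁ = (-0.947, 1.458).
Round to (-0.947, 1.458) and repeat: F = (10.94639, 2.29170), J = [[-10.50306, 11.04581], [-4.12612, 1.969]].
Δ = (0.151, -0.847), so (p, q)₂ = (-0.796, 0.611).

(-0.796, 0.611)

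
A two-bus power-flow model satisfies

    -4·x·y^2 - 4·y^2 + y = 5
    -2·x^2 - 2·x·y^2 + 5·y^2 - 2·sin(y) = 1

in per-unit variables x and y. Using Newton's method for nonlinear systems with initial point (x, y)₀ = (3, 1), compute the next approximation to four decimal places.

At (3, 1): F = (-20.0000, -21.682942).
Jacobian J = [[-4·y^2, -8·x·y - 8·y + 1], [-4·x - 2·y^2, -4·x·y + 10·y - 2·cos(y)]].
At the point, J = [[-4.0000, -31.0000], [-14.0000, -3.080605]] (det J = -421.677582).
Solving J·Δ = −F gives Δ = (-1.4479, -0.4583).
Then the next iterate is (x, y)₁ = (1.5521, 0.5417).

(1.5521, 0.5417)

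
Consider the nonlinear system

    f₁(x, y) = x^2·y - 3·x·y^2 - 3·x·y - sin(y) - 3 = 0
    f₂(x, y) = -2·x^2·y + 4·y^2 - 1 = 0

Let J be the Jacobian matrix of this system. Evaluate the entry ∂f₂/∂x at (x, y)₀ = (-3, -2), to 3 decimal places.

-24.000

∂f₂/∂x = -4·x·y.
At (-3, -2) this is -24.000.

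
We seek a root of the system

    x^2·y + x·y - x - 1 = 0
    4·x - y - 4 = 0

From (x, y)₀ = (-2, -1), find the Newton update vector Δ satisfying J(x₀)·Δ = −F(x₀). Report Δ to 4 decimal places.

(2.3000, -1.8000)

At (-2, -1): F = (-1.0000, -11.0000).
Jacobian J = [[2·x·y + y - 1, x^2 + x], [4, -1]].
At the point, J = [[2.0000, 2.0000], [4.0000, -1.0000]] (det J = -10.0000).
Solving J·Δ = −F gives Δ = (2.3000, -1.8000).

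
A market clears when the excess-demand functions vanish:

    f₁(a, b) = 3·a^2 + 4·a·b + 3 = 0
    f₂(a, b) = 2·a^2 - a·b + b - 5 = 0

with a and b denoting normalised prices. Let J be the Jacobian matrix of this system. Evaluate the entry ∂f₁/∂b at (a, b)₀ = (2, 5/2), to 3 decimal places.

8.000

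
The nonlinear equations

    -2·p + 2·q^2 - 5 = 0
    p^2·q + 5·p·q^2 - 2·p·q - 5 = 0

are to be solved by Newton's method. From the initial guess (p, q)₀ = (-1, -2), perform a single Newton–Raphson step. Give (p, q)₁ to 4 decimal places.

(-0.2528, -1.5618)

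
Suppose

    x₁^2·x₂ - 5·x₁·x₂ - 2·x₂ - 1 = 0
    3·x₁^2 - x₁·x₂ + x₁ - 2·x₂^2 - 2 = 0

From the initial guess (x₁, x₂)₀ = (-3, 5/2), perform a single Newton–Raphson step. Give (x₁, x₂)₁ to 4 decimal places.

At (-3, 5/2): F = (54.0000, 17.0000).
Jacobian J = [[2·x₁·x₂ - 5·x₂, x₁^2 - 5·x₁ - 2], [6·x₁ - x₂ + 1, -x₁ - 4·x₂]].
At the point, J = [[-27.5000, 22.0000], [-19.5000, -7.0000]] (det J = 621.5000).
Solving J·Δ = −F gives Δ = (1.2100, -0.9421).
Then the next iterate is (x₁, x₂)₁ = (-1.7900, 1.5579).

(-1.7900, 1.5579)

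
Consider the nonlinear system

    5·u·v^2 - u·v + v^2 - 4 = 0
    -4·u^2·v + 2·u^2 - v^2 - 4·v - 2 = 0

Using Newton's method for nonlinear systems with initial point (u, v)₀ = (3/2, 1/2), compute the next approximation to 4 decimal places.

(7.8333, 0.1964)

At (3/2, 1/2): F = (-2.6250, -4.2500).
Jacobian J = [[5·v^2 - v, 10·u·v - u + 2·v], [-8·u·v + 4·u, -4·u^2 - 2·v - 4]].
At the point, J = [[0.7500, 7.0000], [0.0000, -14.0000]] (det J = -10.5000).
Solving J·Δ = −F gives Δ = (6.3333, -0.3036).
Then the next iterate is (u, v)₁ = (7.8333, 0.1964).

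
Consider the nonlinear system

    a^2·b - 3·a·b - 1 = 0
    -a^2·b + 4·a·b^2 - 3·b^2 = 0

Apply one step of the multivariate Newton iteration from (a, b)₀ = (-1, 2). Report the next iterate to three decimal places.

(-0.605, 1.238)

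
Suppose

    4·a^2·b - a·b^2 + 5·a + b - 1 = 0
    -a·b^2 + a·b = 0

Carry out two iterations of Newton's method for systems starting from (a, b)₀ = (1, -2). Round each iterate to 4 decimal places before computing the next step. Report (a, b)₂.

(-0.8106, -0.8567)

At (1, -2): F = (-10.0000, -6.0000).
Jacobian J = [[8·a·b - b^2 + 5, 4·a^2 - 2·a·b + 1], [-b^2 + b, -2·a·b + a]].
At the point, J = [[-15.0000, 9.0000], [-6.0000, 5.0000]] (det J = -21.0000).
Solving J·Δ = −F gives Δ = (0.1905, 1.4286).
Then the next iterate is (a, b)₁ = (1.1905, -0.5714).
Round to (1.1905, -0.5714) and repeat: F = (0.753046, -1.068948), J = [[-0.768512, 8.029664], [-0.897898, 2.551003]].
Δ = (-2.0011, -0.2853), so (a, b)₂ = (-0.8106, -0.8567).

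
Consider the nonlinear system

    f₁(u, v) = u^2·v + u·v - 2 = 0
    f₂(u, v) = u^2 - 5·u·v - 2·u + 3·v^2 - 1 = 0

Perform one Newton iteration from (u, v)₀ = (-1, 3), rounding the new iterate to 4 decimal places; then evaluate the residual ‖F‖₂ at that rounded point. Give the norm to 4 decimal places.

At (-1, 3): F = (-2.0000, 44.0000).
Jacobian J = [[2·u·v + v, u^2 + u], [2·u - 5·v - 2, -5·u + 6·v]].
At the point, J = [[-3.0000, 0.0000], [-19.0000, 23.0000]] (det J = -69.0000).
Solving J·Δ = −F gives Δ = (-0.6667, -2.4638).
Then the next iterate is (u, v)₁ = (-1.6667, 0.5362).
Re-evaluating at (-1.6667, 0.5362): F = (-1.404181, 10.442243), so ‖F‖₂ = 10.5362.

10.5362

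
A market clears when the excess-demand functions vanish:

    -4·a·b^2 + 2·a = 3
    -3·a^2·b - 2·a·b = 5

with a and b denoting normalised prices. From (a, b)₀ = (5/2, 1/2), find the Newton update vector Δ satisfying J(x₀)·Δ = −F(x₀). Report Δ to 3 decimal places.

(-1.443, -0.194)

At (5/2, 1/2): F = (-0.500, -16.875).
Jacobian J = [[-4·b^2 + 2, -8·a·b], [-6·a·b - 2·b, -3·a^2 - 2·a]].
At the point, J = [[1.000, -10.000], [-8.500, -23.750]] (det J = -108.750).
Solving J·Δ = −F gives Δ = (-1.443, -0.194).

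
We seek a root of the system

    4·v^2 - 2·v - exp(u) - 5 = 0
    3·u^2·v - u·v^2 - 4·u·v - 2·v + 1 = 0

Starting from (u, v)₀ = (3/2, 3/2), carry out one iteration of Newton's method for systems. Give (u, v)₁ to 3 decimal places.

(3.839, 2.896)

At (3/2, 3/2): F = (-3.48169, -4.250).
Jacobian J = [[-exp(u), 8·v - 2], [6·u·v - v^2 - 4·v, 3·u^2 - 2·u·v - 4·u - 2]].
At the point, J = [[-4.48169, 10.000], [5.250, -5.750]] (det J = -26.73029).
Solving J·Δ = −F gives Δ = (2.339, 1.396).
Then the next iterate is (u, v)₁ = (3.839, 2.896).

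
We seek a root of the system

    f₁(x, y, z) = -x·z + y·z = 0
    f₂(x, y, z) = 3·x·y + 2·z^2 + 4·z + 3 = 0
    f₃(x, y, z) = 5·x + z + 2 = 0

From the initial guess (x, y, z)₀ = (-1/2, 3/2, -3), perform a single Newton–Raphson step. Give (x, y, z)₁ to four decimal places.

(-0.0469, 0.7760, -1.7656)

At (-1/2, 3/2, -3): F = (-6.0000, 6.7500, -3.5000).
Jacobian J = [[-z, z, -x + y], [3·y, 3·x, 4·z + 4], [5, 0, 1]].
At the point, J = [[3.0000, -3.0000, 2.0000], [4.5000, -1.5000, -8.0000], [5.0000, 0.0000, 1.0000]] (det J = 144.0000).
Solving J·Δ = −F gives Δ = (0.4531, -0.7240, 1.2344).
Then the next iterate is (x, y, z)₁ = (-0.0469, 0.7760, -1.7656).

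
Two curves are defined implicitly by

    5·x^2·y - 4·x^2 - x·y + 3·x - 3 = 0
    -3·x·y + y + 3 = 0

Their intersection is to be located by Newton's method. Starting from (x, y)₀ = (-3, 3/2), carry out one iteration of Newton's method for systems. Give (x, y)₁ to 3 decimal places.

(26.714, 13.071)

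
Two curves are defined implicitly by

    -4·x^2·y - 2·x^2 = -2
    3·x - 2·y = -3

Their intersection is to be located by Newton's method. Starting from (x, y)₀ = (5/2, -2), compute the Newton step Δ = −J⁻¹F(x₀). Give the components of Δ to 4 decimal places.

At (5/2, -2): F = (39.5000, 14.5000).
Jacobian J = [[-8·x·y - 4·x, -4·x^2], [3, -2]].
At the point, J = [[30.0000, -25.0000], [3.0000, -2.0000]] (det J = 15.0000).
Solving J·Δ = −F gives Δ = (-18.9000, -21.1000).

(-18.9000, -21.1000)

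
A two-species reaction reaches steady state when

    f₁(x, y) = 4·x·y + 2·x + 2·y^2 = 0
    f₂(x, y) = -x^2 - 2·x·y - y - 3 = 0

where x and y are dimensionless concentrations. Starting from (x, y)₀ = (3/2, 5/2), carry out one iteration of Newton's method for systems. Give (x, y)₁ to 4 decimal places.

(-0.0250, 1.7375)

At (3/2, 5/2): F = (30.5000, -15.2500).
Jacobian J = [[4·y + 2, 4·x + 4·y], [-2·x - 2·y, -2·x - 1]].
At the point, J = [[12.0000, 16.0000], [-8.0000, -4.0000]] (det J = 80.0000).
Solving J·Δ = −F gives Δ = (-1.5250, -0.7625).
Then the next iterate is (x, y)₁ = (-0.0250, 1.7375).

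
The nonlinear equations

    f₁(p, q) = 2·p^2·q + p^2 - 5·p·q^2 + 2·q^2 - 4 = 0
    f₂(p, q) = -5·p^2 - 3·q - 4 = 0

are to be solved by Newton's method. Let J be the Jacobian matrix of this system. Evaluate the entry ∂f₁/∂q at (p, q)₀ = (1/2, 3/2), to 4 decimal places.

-1.0000

∂f₁/∂q = 2·p^2 - 10·p·q + 4·q.
At (1/2, 3/2) this is -1.0000.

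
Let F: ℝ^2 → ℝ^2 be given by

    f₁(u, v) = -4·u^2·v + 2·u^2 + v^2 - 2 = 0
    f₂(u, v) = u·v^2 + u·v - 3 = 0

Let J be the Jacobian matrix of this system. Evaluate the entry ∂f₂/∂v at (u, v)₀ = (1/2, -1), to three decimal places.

-0.500

∂f₂/∂v = 2·u·v + u.
At (1/2, -1) this is -0.500.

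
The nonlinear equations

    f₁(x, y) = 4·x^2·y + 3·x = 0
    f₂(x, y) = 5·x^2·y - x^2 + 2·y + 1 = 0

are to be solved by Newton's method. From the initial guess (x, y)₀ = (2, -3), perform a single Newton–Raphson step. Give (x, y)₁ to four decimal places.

At (2, -3): F = (-42.0000, -69.0000).
Jacobian J = [[8·x·y + 3, 4·x^2], [10·x·y - 2·x, 5·x^2 + 2]].
At the point, J = [[-45.0000, 16.0000], [-64.0000, 22.0000]] (det J = 34.0000).
Solving J·Δ = −F gives Δ = (-5.2941, -12.2647).
Then the next iterate is (x, y)₁ = (-3.2941, -15.2647).

(-3.2941, -15.2647)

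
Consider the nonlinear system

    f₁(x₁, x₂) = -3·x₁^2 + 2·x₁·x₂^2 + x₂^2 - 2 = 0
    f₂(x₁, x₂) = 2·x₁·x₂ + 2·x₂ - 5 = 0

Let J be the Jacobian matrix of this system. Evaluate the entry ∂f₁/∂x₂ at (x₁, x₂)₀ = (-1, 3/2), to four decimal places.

-3.0000

∂f₁/∂x₂ = 4·x₁·x₂ + 2·x₂.
At (-1, 3/2) this is -3.0000.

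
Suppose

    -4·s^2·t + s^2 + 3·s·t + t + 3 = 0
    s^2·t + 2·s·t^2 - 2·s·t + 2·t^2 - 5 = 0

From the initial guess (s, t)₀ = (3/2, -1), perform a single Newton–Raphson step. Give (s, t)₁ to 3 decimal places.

(0.771, -0.998)

At (3/2, -1): F = (8.750, 0.750).
Jacobian J = [[-8·s·t + 2·s + 3·t, -4·s^2 + 3·s + 1], [2·s·t + 2·t^2 - 2·t, s^2 + 4·s·t - 2·s + 4·t]].
At the point, J = [[12.000, -3.500], [1.000, -10.750]] (det J = -125.500).
Solving J·Δ = −F gives Δ = (-0.729, 0.002).
Then the next iterate is (s, t)₁ = (0.771, -0.998).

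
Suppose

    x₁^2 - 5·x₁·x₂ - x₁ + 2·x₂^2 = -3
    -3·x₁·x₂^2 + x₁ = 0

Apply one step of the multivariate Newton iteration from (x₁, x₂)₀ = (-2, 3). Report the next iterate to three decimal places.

(4.135, 5.986)

At (-2, 3): F = (57.000, 52.000).
Jacobian J = [[2·x₁ - 5·x₂ - 1, -5·x₁ + 4·x₂], [-3·x₂^2 + 1, -6·x₁·x₂]].
At the point, J = [[-20.000, 22.000], [-26.000, 36.000]] (det J = -148.000).
Solving J·Δ = −F gives Δ = (6.135, 2.986).
Then the next iterate is (x₁, x₂)₁ = (4.135, 5.986).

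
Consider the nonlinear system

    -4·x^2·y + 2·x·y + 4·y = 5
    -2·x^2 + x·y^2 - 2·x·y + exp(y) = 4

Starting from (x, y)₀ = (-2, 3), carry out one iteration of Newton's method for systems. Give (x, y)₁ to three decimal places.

(-1.267, 2.161)

At (-2, 3): F = (-53.000, 2.08554).
Jacobian J = [[-8·x·y + 2·y, -4·x^2 + 2·x + 4], [-4·x + y^2 - 2·y, 2·x·y - 2·x + exp(y)]].
At the point, J = [[54.000, -16.000], [11.000, 12.08554]] (det J = 828.61899).
Solving J·Δ = −F gives Δ = (0.733, -0.839).
Then the next iterate is (x, y)₁ = (-1.267, 2.161).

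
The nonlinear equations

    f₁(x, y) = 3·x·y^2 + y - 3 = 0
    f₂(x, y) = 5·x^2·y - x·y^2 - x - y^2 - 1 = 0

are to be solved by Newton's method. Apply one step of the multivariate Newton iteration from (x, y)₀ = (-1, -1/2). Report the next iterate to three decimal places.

(-2.000, 0.750)

At (-1, -1/2): F = (-4.250, -2.500).
Jacobian J = [[3·y^2, 6·x·y + 1], [10·x·y - y^2 - 1, 5·x^2 - 2·x·y - 2·y]].
At the point, J = [[0.750, 4.000], [3.750, 5.000]] (det J = -11.250).
Solving J·Δ = −F gives Δ = (-1.000, 1.250).
Then the next iterate is (x, y)₁ = (-2.000, 0.750).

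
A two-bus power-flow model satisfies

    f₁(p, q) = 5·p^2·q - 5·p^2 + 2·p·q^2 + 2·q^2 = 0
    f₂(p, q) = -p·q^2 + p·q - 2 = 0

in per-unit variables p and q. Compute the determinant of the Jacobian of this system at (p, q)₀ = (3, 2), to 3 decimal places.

-188.000

J = [[10·p·q - 10·p + 2·q^2, 5·p^2 + 4·p·q + 4·q], [-q^2 + q, -2·p·q + p]].
At the point, J = [[38.000, 77.000], [-2.000, -9.000]].
det J = -188.000.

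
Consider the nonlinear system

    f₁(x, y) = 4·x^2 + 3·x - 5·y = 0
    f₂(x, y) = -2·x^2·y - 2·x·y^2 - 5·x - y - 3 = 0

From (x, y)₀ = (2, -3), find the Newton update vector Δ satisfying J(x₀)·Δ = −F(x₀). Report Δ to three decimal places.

(-1.534, 1.569)

At (2, -3): F = (37.000, -22.000).
Jacobian J = [[8·x + 3, -5], [-4·x·y - 2·y^2 - 5, -2·x^2 - 4·x·y - 1]].
At the point, J = [[19.000, -5.000], [1.000, 15.000]] (det J = 290.000).
Solving J·Δ = −F gives Δ = (-1.534, 1.569).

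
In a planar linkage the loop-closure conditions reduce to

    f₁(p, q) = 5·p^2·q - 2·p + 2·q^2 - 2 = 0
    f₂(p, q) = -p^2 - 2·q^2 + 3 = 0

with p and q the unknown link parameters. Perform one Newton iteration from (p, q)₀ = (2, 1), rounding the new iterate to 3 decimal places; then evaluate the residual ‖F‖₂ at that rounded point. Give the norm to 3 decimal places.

At (2, 1): F = (16.000, -3.000).
Jacobian J = [[10·p·q - 2, 5·p^2 + 4·q], [-2·p, -4·q]].
At the point, J = [[18.000, 24.000], [-4.000, -4.000]] (det J = 24.000).
Solving J·Δ = −F gives Δ = (-0.333, -0.417).
Then the next iterate is (p, q)₁ = (1.667, 0.583).
Re-evaluating at (1.667, 0.583): F = (3.44624, -0.45867), so ‖F‖₂ = 3.477.

3.477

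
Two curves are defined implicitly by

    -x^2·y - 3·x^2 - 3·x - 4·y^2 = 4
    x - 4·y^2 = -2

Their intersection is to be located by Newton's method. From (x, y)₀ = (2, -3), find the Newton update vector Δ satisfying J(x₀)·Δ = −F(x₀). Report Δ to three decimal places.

(-5.043, 1.543)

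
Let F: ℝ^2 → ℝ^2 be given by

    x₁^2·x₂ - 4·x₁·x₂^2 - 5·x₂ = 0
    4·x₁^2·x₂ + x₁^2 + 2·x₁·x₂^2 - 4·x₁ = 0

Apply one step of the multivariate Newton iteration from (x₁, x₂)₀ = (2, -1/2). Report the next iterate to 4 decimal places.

At (2, -1/2): F = (-1.5000, -11.0000).
Jacobian J = [[2·x₁·x₂ - 4·x₂^2, x₁^2 - 8·x₁·x₂ - 5], [8·x₁·x₂ + 2·x₁ + 2·x₂^2 - 4, 4·x₁^2 + 4·x₁·x₂]].
At the point, J = [[-3.0000, 7.0000], [-7.5000, 12.0000]] (det J = 16.5000).
Solving J·Δ = −F gives Δ = (-3.5758, -1.3182).
Then the next iterate is (x₁, x₂)₁ = (-1.5758, -1.8182).

(-1.5758, -1.8182)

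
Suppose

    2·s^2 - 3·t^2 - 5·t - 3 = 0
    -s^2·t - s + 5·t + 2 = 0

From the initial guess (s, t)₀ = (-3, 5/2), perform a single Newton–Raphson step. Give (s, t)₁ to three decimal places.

(-2.893, 1.623)

At (-3, 5/2): F = (-16.250, -5.000).
Jacobian J = [[4·s, -6·t - 5], [-2·s·t - 1, -s^2 + 5]].
At the point, J = [[-12.000, -20.000], [14.000, -4.000]] (det J = 328.000).
Solving J·Δ = −F gives Δ = (0.107, -0.877).
Then the next iterate is (s, t)₁ = (-2.893, 1.623).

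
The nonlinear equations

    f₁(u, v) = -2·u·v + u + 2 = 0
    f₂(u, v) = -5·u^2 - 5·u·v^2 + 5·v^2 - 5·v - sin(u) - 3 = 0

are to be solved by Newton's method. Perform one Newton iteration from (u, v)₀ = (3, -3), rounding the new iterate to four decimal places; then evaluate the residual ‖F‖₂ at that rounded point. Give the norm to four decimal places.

7646.7285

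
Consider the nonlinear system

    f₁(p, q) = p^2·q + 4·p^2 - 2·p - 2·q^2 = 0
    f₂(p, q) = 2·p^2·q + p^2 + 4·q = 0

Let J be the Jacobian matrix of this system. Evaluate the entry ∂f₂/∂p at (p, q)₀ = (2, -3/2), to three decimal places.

-8.000

∂f₂/∂p = 4·p·q + 2·p.
At (2, -3/2) this is -8.000.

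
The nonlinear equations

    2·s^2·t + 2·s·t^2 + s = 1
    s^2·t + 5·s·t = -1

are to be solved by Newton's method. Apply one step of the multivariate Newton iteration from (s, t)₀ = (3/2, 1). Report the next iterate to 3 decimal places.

(10.800, -7.733)

At (3/2, 1): F = (8.000, 10.750).
Jacobian J = [[4·s·t + 2·t^2 + 1, 2·s^2 + 4·s·t], [2·s·t + 5·t, s^2 + 5·s]].
At the point, J = [[9.000, 10.500], [8.000, 9.750]] (det J = 3.750).
Solving J·Δ = −F gives Δ = (9.300, -8.733).
Then the next iterate is (s, t)₁ = (10.800, -7.733).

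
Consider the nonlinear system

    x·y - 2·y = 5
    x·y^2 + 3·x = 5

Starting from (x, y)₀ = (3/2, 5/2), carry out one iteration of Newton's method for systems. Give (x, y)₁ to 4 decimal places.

(3.3155, -0.9225)

At (3/2, 5/2): F = (-6.2500, 8.8750).
Jacobian J = [[y, x - 2], [y^2 + 3, 2·x·y]].
At the point, J = [[2.5000, -0.5000], [9.2500, 7.5000]] (det J = 23.3750).
Solving J·Δ = −F gives Δ = (1.8155, -3.4225).
Then the next iterate is (x, y)₁ = (3.3155, -0.9225).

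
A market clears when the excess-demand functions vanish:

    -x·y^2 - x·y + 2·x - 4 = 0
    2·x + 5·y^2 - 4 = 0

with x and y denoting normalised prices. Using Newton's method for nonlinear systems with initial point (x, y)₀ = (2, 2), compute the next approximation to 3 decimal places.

At (2, 2): F = (-12.000, 20.000).
Jacobian J = [[-y^2 - y + 2, -2·x·y - x], [2, 10·y]].
At the point, J = [[-4.000, -10.000], [2.000, 20.000]] (det J = -60.000).
Solving J·Δ = −F gives Δ = (-0.667, -0.933).
Then the next iterate is (x, y)₁ = (1.333, 1.067).

(1.333, 1.067)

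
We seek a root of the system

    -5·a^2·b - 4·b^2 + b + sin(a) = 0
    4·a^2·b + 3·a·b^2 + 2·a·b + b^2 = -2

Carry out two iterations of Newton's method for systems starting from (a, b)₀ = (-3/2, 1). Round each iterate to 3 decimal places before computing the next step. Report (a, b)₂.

(0.180, 0.981)

At (-3/2, 1): F = (-15.24749, 4.500).
Jacobian J = [[-10·a·b + cos(a), -5·a^2 - 8·b + 1], [8·a·b + 3·b^2 + 2·b, 4·a^2 + 6·a·b + 2·a + 2·b]].
At the point, J = [[15.07074, -18.250], [-7.000, -1.000]] (det J = -142.82074).
Solving J·Δ = −F gives Δ = (0.682, -0.272).
Then the next iterate is (a, b)₁ = (-0.818, 0.728).
Round to (-0.818, 0.728) and repeat: F = (-4.55733, 1.98688), J = [[6.63872, -8.16962], [-1.71808, -1.07653]].
Δ = (0.998, 0.253), so (a, b)₂ = (0.180, 0.981).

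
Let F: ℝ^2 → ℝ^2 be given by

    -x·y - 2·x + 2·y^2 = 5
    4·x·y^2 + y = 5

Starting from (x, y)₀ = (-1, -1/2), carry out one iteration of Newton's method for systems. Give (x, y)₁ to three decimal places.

(-4.308, 1.462)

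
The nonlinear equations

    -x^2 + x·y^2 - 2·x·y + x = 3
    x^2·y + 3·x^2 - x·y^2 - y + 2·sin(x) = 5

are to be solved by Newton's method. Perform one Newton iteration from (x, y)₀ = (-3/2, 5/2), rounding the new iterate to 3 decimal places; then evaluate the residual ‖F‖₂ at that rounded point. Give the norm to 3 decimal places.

8.738

At (-3/2, 5/2): F = (-8.625, 12.25501).
Jacobian J = [[-2·x + y^2 - 2·y + 1, 2·x·y - 2·x], [2·x·y + 6·x - y^2 + 2·cos(x), x^2 - 2·x·y - 1]].
At the point, J = [[5.250, -4.500], [-22.60853, 8.750]] (det J = -55.80087).
Solving J·Δ = −F gives Δ = (-0.364, -2.342).
Then the next iterate is (x, y)₁ = (-1.864, 0.158).
Re-evaluating at (-1.864, 0.158): F = (-7.79600, 3.94635), so ‖F‖₂ = 8.738.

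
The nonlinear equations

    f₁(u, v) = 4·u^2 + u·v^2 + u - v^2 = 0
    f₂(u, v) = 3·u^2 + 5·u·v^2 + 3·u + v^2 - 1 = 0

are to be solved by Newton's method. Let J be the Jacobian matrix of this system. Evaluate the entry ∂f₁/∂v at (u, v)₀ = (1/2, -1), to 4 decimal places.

1.0000

∂f₁/∂v = 2·u·v - 2·v.
At (1/2, -1) this is 1.0000.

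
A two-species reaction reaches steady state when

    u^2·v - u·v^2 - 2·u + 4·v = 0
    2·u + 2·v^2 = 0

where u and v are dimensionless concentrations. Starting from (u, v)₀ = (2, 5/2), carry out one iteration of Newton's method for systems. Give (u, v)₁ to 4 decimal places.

At (2, 5/2): F = (3.5000, 16.5000).
Jacobian J = [[2·u·v - v^2 - 2, u^2 - 2·u·v + 4], [2, 4·v]].
At the point, J = [[1.7500, -2.0000], [2.0000, 10.0000]] (det J = 21.5000).
Solving J·Δ = −F gives Δ = (-3.1628, -1.0174).
Then the next iterate is (u, v)₁ = (-1.1628, 1.4826).

(-1.1628, 1.4826)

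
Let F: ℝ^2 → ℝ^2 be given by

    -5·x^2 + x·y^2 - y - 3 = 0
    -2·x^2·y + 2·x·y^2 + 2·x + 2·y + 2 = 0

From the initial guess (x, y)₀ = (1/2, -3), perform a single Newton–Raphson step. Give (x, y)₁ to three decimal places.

At (1/2, -3): F = (3.250, 7.500).
Jacobian J = [[-10·x + y^2, 2·x·y - 1], [-4·x·y + 2·y^2 + 2, -2·x^2 + 4·x·y + 2]].
At the point, J = [[4.000, -4.000], [26.000, -4.500]] (det J = 86.000).
Solving J·Δ = −F gives Δ = (-0.179, 0.634).
Then the next iterate is (x, y)₁ = (0.321, -2.366).

(0.321, -2.366)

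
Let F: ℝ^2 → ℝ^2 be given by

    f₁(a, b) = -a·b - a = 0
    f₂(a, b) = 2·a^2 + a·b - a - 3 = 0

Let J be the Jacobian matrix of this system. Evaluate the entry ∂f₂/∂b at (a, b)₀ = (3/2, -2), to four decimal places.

1.5000

∂f₂/∂b = a.
At (3/2, -2) this is 1.5000.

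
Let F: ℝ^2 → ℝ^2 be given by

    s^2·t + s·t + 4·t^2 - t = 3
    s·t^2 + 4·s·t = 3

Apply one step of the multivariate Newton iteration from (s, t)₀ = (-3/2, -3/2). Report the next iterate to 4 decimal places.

At (-3/2, -3/2): F = (6.3750, 2.6250).
Jacobian J = [[2·s·t + t, s^2 + s + 8·t - 1], [t^2 + 4·t, 2·s·t + 4·s]].
At the point, J = [[3.0000, -12.2500], [-3.7500, -1.5000]] (det J = -50.4375).
Solving J·Δ = −F gives Δ = (0.4480, 0.6301).
Then the next iterate is (s, t)₁ = (-1.0520, -0.8699).

(-1.0520, -0.8699)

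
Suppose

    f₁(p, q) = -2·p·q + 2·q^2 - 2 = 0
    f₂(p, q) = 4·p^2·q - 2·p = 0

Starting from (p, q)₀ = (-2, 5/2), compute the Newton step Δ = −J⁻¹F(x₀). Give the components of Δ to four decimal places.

(0.5669, -1.2618)

At (-2, 5/2): F = (20.5000, 44.0000).
Jacobian J = [[-2·q, -2·p + 4·q], [8·p·q - 2, 4·p^2]].
At the point, J = [[-5.0000, 14.0000], [-42.0000, 16.0000]] (det J = 508.0000).
Solving J·Δ = −F gives Δ = (0.5669, -1.2618).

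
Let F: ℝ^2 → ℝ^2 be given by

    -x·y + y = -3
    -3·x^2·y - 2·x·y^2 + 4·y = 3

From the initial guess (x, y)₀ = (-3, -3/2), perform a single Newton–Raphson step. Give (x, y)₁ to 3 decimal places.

(-2.116, -1.081)

At (-3, -3/2): F = (-3.000, 45.000).
Jacobian J = [[-y, -x + 1], [-6·x·y - 2·y^2, -3·x^2 - 4·x·y + 4]].
At the point, J = [[1.500, 4.000], [-31.500, -41.000]] (det J = 64.500).
Solving J·Δ = −F gives Δ = (0.884, 0.419).
Then the next iterate is (x, y)₁ = (-2.116, -1.081).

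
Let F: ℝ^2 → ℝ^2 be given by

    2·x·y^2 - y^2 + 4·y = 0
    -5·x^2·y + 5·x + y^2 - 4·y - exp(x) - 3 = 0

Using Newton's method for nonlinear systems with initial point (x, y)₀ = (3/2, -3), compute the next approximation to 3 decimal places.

At (3/2, -3): F = (6.000, 54.76831).
Jacobian J = [[2·y^2, 4·x·y - 2·y + 4], [-10·x·y - exp(x) + 5, -5·x^2 + 2·y - 4]].
At the point, J = [[18.000, -8.000], [45.51831, -21.250]] (det J = -18.35351).
Solving J·Δ = −F gives Δ = (16.926, 38.833).
Then the next iterate is (x, y)₁ = (18.426, 35.833).

(18.426, 35.833)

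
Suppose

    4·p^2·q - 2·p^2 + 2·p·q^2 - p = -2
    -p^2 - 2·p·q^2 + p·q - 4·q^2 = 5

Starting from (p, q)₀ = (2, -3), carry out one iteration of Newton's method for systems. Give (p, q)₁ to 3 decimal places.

At (2, -3): F = (-20.000, -87.000).
Jacobian J = [[8·p·q - 4·p + 2·q^2 - 1, 4·p^2 + 4·p·q], [-2·p - 2·q^2 + q, -4·p·q + p - 8·q]].
At the point, J = [[-39.000, -8.000], [-25.000, 50.000]] (det J = -2150.000).
Solving J·Δ = −F gives Δ = (-0.789, 1.346).
Then the next iterate is (p, q)₁ = (1.211, -1.654).

(1.211, -1.654)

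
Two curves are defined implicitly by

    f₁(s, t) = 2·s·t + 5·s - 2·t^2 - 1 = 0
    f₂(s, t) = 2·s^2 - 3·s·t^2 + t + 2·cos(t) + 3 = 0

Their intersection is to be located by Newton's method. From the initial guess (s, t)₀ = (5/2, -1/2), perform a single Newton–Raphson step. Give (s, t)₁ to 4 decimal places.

At (5/2, -1/2): F = (8.5000, 14.880165).
Jacobian J = [[2·t + 5, 2·s - 4·t], [4·s - 3·t^2, -6·s·t - 2·sin(t) + 1]].
At the point, J = [[4.0000, 7.0000], [9.2500, 9.458851]] (det J = -26.914596).
Solving J·Δ = −F gives Δ = (-0.8828, -0.7098).
Then the next iterate is (s, t)₁ = (1.6172, -1.2098).

(1.6172, -1.2098)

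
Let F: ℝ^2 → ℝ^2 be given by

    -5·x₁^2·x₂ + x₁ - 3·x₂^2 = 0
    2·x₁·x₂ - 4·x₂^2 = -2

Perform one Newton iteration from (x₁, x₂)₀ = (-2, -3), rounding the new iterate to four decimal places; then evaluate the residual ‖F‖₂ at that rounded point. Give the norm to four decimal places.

10.6732

At (-2, -3): F = (31.0000, -22.0000).
Jacobian J = [[-10·x₁·x₂ + 1, -5·x₁^2 - 6·x₂], [2·x₂, 2·x₁ - 8·x₂]].
At the point, J = [[-59.0000, -2.0000], [-6.0000, 20.0000]] (det J = -1192.0000).
Solving J·Δ = −F gives Δ = (0.4832, 1.2450).
Then the next iterate is (x₁, x₂)₁ = (-1.5168, -1.7550).
Re-evaluating at (-1.5168, -1.7550): F = (9.431612, -4.996132), so ‖F‖₂ = 10.6732.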